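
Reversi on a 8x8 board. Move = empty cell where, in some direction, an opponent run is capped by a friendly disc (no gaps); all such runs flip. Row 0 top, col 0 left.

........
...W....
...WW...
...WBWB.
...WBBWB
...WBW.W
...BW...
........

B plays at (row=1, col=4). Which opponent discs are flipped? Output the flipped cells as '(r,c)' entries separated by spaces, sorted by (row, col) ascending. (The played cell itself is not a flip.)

Answer: (2,4)

Derivation:
Dir NW: first cell '.' (not opp) -> no flip
Dir N: first cell '.' (not opp) -> no flip
Dir NE: first cell '.' (not opp) -> no flip
Dir W: opp run (1,3), next='.' -> no flip
Dir E: first cell '.' (not opp) -> no flip
Dir SW: opp run (2,3), next='.' -> no flip
Dir S: opp run (2,4) capped by B -> flip
Dir SE: first cell '.' (not opp) -> no flip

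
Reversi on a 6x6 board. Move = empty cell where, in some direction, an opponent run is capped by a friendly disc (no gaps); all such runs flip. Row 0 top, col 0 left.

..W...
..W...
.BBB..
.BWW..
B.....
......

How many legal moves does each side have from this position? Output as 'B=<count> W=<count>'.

Answer: B=7 W=6

Derivation:
-- B to move --
(0,1): flips 1 -> legal
(0,3): flips 1 -> legal
(1,1): no bracket -> illegal
(1,3): no bracket -> illegal
(2,4): no bracket -> illegal
(3,4): flips 2 -> legal
(4,1): flips 1 -> legal
(4,2): flips 1 -> legal
(4,3): flips 2 -> legal
(4,4): flips 1 -> legal
B mobility = 7
-- W to move --
(1,0): flips 1 -> legal
(1,1): flips 1 -> legal
(1,3): flips 1 -> legal
(1,4): flips 1 -> legal
(2,0): no bracket -> illegal
(2,4): no bracket -> illegal
(3,0): flips 2 -> legal
(3,4): flips 1 -> legal
(4,1): no bracket -> illegal
(4,2): no bracket -> illegal
(5,0): no bracket -> illegal
(5,1): no bracket -> illegal
W mobility = 6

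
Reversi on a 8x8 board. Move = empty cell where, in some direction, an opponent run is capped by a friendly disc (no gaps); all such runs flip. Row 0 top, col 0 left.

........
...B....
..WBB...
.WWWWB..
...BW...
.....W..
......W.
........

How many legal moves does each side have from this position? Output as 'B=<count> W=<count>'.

-- B to move --
(1,1): no bracket -> illegal
(1,2): no bracket -> illegal
(2,0): no bracket -> illegal
(2,1): flips 2 -> legal
(2,5): flips 1 -> legal
(3,0): flips 4 -> legal
(4,0): flips 2 -> legal
(4,1): flips 1 -> legal
(4,2): flips 1 -> legal
(4,5): flips 2 -> legal
(4,6): no bracket -> illegal
(5,3): flips 1 -> legal
(5,4): flips 2 -> legal
(5,6): no bracket -> illegal
(5,7): no bracket -> illegal
(6,4): no bracket -> illegal
(6,5): no bracket -> illegal
(6,7): no bracket -> illegal
(7,5): no bracket -> illegal
(7,6): no bracket -> illegal
(7,7): no bracket -> illegal
B mobility = 9
-- W to move --
(0,2): no bracket -> illegal
(0,3): flips 2 -> legal
(0,4): flips 1 -> legal
(1,2): flips 1 -> legal
(1,4): flips 2 -> legal
(1,5): flips 1 -> legal
(2,5): flips 2 -> legal
(2,6): flips 1 -> legal
(3,6): flips 1 -> legal
(4,2): flips 1 -> legal
(4,5): no bracket -> illegal
(4,6): no bracket -> illegal
(5,2): flips 1 -> legal
(5,3): flips 1 -> legal
(5,4): flips 1 -> legal
W mobility = 12

Answer: B=9 W=12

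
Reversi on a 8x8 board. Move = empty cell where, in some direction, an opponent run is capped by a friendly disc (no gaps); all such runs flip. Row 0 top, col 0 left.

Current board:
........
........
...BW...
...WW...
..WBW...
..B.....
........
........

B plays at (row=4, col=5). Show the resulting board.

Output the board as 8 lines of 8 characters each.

Place B at (4,5); scan 8 dirs for brackets.
Dir NW: opp run (3,4) capped by B -> flip
Dir N: first cell '.' (not opp) -> no flip
Dir NE: first cell '.' (not opp) -> no flip
Dir W: opp run (4,4) capped by B -> flip
Dir E: first cell '.' (not opp) -> no flip
Dir SW: first cell '.' (not opp) -> no flip
Dir S: first cell '.' (not opp) -> no flip
Dir SE: first cell '.' (not opp) -> no flip
All flips: (3,4) (4,4)

Answer: ........
........
...BW...
...WB...
..WBBB..
..B.....
........
........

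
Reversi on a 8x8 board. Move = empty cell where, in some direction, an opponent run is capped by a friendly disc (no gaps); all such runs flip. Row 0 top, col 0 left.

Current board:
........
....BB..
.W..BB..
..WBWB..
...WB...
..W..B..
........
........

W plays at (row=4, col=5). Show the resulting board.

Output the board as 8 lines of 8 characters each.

Place W at (4,5); scan 8 dirs for brackets.
Dir NW: first cell 'W' (not opp) -> no flip
Dir N: opp run (3,5) (2,5) (1,5), next='.' -> no flip
Dir NE: first cell '.' (not opp) -> no flip
Dir W: opp run (4,4) capped by W -> flip
Dir E: first cell '.' (not opp) -> no flip
Dir SW: first cell '.' (not opp) -> no flip
Dir S: opp run (5,5), next='.' -> no flip
Dir SE: first cell '.' (not opp) -> no flip
All flips: (4,4)

Answer: ........
....BB..
.W..BB..
..WBWB..
...WWW..
..W..B..
........
........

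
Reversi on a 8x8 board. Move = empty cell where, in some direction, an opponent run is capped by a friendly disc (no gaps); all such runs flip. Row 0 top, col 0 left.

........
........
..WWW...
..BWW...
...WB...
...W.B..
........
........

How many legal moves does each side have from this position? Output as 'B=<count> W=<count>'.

Answer: B=7 W=8

Derivation:
-- B to move --
(1,1): flips 2 -> legal
(1,2): flips 1 -> legal
(1,3): no bracket -> illegal
(1,4): flips 3 -> legal
(1,5): no bracket -> illegal
(2,1): no bracket -> illegal
(2,5): no bracket -> illegal
(3,1): no bracket -> illegal
(3,5): flips 2 -> legal
(4,2): flips 1 -> legal
(4,5): no bracket -> illegal
(5,2): no bracket -> illegal
(5,4): flips 1 -> legal
(6,2): flips 1 -> legal
(6,3): no bracket -> illegal
(6,4): no bracket -> illegal
B mobility = 7
-- W to move --
(2,1): flips 1 -> legal
(3,1): flips 1 -> legal
(3,5): flips 1 -> legal
(4,1): flips 1 -> legal
(4,2): flips 1 -> legal
(4,5): flips 1 -> legal
(4,6): no bracket -> illegal
(5,4): flips 1 -> legal
(5,6): no bracket -> illegal
(6,4): no bracket -> illegal
(6,5): no bracket -> illegal
(6,6): flips 2 -> legal
W mobility = 8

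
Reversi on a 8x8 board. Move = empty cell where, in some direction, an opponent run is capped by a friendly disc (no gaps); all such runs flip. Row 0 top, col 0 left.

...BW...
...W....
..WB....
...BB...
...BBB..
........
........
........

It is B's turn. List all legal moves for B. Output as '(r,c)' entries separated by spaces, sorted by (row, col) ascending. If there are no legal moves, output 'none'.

Answer: (0,5) (1,1) (2,1)

Derivation:
(0,2): no bracket -> illegal
(0,5): flips 1 -> legal
(1,1): flips 1 -> legal
(1,2): no bracket -> illegal
(1,4): no bracket -> illegal
(1,5): no bracket -> illegal
(2,1): flips 1 -> legal
(2,4): no bracket -> illegal
(3,1): no bracket -> illegal
(3,2): no bracket -> illegal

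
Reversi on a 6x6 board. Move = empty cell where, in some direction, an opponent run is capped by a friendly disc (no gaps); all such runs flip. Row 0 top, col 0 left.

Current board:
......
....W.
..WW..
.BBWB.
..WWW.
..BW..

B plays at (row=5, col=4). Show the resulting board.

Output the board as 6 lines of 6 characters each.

Place B at (5,4); scan 8 dirs for brackets.
Dir NW: opp run (4,3) capped by B -> flip
Dir N: opp run (4,4) capped by B -> flip
Dir NE: first cell '.' (not opp) -> no flip
Dir W: opp run (5,3) capped by B -> flip
Dir E: first cell '.' (not opp) -> no flip
Dir SW: edge -> no flip
Dir S: edge -> no flip
Dir SE: edge -> no flip
All flips: (4,3) (4,4) (5,3)

Answer: ......
....W.
..WW..
.BBWB.
..WBB.
..BBB.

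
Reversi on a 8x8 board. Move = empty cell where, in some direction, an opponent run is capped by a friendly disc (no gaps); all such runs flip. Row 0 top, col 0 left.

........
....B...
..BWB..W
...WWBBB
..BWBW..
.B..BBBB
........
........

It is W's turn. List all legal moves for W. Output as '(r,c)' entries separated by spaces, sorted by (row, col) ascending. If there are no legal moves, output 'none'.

Answer: (0,4) (0,5) (1,1) (1,5) (2,1) (2,5) (4,1) (4,7) (6,0) (6,3) (6,4) (6,5) (6,6) (6,7)

Derivation:
(0,3): no bracket -> illegal
(0,4): flips 2 -> legal
(0,5): flips 1 -> legal
(1,1): flips 1 -> legal
(1,2): no bracket -> illegal
(1,3): no bracket -> illegal
(1,5): flips 1 -> legal
(2,1): flips 1 -> legal
(2,5): flips 2 -> legal
(2,6): no bracket -> illegal
(3,1): no bracket -> illegal
(3,2): no bracket -> illegal
(4,0): no bracket -> illegal
(4,1): flips 1 -> legal
(4,6): no bracket -> illegal
(4,7): flips 1 -> legal
(5,0): no bracket -> illegal
(5,2): no bracket -> illegal
(5,3): no bracket -> illegal
(6,0): flips 2 -> legal
(6,1): no bracket -> illegal
(6,2): no bracket -> illegal
(6,3): flips 1 -> legal
(6,4): flips 2 -> legal
(6,5): flips 2 -> legal
(6,6): flips 2 -> legal
(6,7): flips 1 -> legal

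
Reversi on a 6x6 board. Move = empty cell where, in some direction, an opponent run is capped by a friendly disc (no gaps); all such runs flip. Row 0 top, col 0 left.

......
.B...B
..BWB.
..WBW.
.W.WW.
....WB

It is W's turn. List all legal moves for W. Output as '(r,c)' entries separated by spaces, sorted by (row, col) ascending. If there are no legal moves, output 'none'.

(0,0): flips 3 -> legal
(0,1): no bracket -> illegal
(0,2): no bracket -> illegal
(0,4): no bracket -> illegal
(0,5): no bracket -> illegal
(1,0): no bracket -> illegal
(1,2): flips 1 -> legal
(1,3): no bracket -> illegal
(1,4): flips 1 -> legal
(2,0): no bracket -> illegal
(2,1): flips 1 -> legal
(2,5): flips 1 -> legal
(3,1): no bracket -> illegal
(3,5): no bracket -> illegal
(4,2): no bracket -> illegal
(4,5): no bracket -> illegal

Answer: (0,0) (1,2) (1,4) (2,1) (2,5)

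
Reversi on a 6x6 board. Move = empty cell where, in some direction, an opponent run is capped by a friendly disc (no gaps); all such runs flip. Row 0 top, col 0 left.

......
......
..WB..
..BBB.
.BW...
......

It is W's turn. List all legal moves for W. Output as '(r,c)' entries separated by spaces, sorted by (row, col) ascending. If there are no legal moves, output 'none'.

(1,2): no bracket -> illegal
(1,3): no bracket -> illegal
(1,4): no bracket -> illegal
(2,1): no bracket -> illegal
(2,4): flips 2 -> legal
(2,5): no bracket -> illegal
(3,0): no bracket -> illegal
(3,1): no bracket -> illegal
(3,5): no bracket -> illegal
(4,0): flips 1 -> legal
(4,3): no bracket -> illegal
(4,4): flips 1 -> legal
(4,5): no bracket -> illegal
(5,0): no bracket -> illegal
(5,1): no bracket -> illegal
(5,2): no bracket -> illegal

Answer: (2,4) (4,0) (4,4)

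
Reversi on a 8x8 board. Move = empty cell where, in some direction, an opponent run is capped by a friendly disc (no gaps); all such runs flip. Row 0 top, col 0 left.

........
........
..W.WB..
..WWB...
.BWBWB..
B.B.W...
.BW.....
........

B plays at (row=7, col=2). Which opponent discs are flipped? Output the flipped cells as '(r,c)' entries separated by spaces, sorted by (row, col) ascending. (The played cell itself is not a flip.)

Answer: (6,2)

Derivation:
Dir NW: first cell 'B' (not opp) -> no flip
Dir N: opp run (6,2) capped by B -> flip
Dir NE: first cell '.' (not opp) -> no flip
Dir W: first cell '.' (not opp) -> no flip
Dir E: first cell '.' (not opp) -> no flip
Dir SW: edge -> no flip
Dir S: edge -> no flip
Dir SE: edge -> no flip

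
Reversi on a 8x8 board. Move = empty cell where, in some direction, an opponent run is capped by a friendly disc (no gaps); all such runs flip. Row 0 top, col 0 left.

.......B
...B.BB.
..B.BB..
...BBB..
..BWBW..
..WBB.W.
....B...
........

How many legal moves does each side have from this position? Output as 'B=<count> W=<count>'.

Answer: B=8 W=7

Derivation:
-- B to move --
(3,2): flips 1 -> legal
(3,6): flips 1 -> legal
(4,1): no bracket -> illegal
(4,6): flips 1 -> legal
(4,7): no bracket -> illegal
(5,1): flips 1 -> legal
(5,5): flips 1 -> legal
(5,7): no bracket -> illegal
(6,1): flips 2 -> legal
(6,2): flips 1 -> legal
(6,3): no bracket -> illegal
(6,5): no bracket -> illegal
(6,6): no bracket -> illegal
(6,7): flips 2 -> legal
B mobility = 8
-- W to move --
(0,2): no bracket -> illegal
(0,3): no bracket -> illegal
(0,4): no bracket -> illegal
(0,5): flips 3 -> legal
(0,6): no bracket -> illegal
(1,1): no bracket -> illegal
(1,2): no bracket -> illegal
(1,4): no bracket -> illegal
(1,7): no bracket -> illegal
(2,1): no bracket -> illegal
(2,3): flips 2 -> legal
(2,6): no bracket -> illegal
(2,7): no bracket -> illegal
(3,1): no bracket -> illegal
(3,2): flips 1 -> legal
(3,6): no bracket -> illegal
(4,1): flips 1 -> legal
(4,6): no bracket -> illegal
(5,1): no bracket -> illegal
(5,5): flips 2 -> legal
(6,2): no bracket -> illegal
(6,3): flips 2 -> legal
(6,5): flips 1 -> legal
(7,3): no bracket -> illegal
(7,4): no bracket -> illegal
(7,5): no bracket -> illegal
W mobility = 7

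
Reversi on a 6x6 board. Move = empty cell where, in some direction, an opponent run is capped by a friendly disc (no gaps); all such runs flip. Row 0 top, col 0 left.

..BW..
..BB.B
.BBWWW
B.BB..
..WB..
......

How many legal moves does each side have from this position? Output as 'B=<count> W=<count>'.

Answer: B=7 W=6

Derivation:
-- B to move --
(0,4): flips 1 -> legal
(1,4): flips 1 -> legal
(3,1): no bracket -> illegal
(3,4): flips 1 -> legal
(3,5): flips 2 -> legal
(4,1): flips 1 -> legal
(5,1): flips 1 -> legal
(5,2): flips 1 -> legal
(5,3): no bracket -> illegal
B mobility = 7
-- W to move --
(0,1): flips 2 -> legal
(0,4): no bracket -> illegal
(0,5): flips 1 -> legal
(1,0): no bracket -> illegal
(1,1): no bracket -> illegal
(1,4): no bracket -> illegal
(2,0): flips 2 -> legal
(3,1): no bracket -> illegal
(3,4): no bracket -> illegal
(4,0): no bracket -> illegal
(4,1): flips 1 -> legal
(4,4): flips 1 -> legal
(5,2): no bracket -> illegal
(5,3): flips 2 -> legal
(5,4): no bracket -> illegal
W mobility = 6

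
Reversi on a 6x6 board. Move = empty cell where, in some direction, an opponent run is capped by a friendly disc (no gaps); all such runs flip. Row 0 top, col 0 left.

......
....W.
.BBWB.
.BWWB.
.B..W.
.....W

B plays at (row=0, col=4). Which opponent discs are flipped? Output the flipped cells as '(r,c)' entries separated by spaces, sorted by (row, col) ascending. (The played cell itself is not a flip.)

Dir NW: edge -> no flip
Dir N: edge -> no flip
Dir NE: edge -> no flip
Dir W: first cell '.' (not opp) -> no flip
Dir E: first cell '.' (not opp) -> no flip
Dir SW: first cell '.' (not opp) -> no flip
Dir S: opp run (1,4) capped by B -> flip
Dir SE: first cell '.' (not opp) -> no flip

Answer: (1,4)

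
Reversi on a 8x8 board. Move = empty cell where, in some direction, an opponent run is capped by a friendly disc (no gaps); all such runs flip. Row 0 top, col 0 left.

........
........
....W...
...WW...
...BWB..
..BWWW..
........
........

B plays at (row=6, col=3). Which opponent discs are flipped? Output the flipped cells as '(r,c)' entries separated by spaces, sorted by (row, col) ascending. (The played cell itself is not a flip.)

Answer: (5,3) (5,4)

Derivation:
Dir NW: first cell 'B' (not opp) -> no flip
Dir N: opp run (5,3) capped by B -> flip
Dir NE: opp run (5,4) capped by B -> flip
Dir W: first cell '.' (not opp) -> no flip
Dir E: first cell '.' (not opp) -> no flip
Dir SW: first cell '.' (not opp) -> no flip
Dir S: first cell '.' (not opp) -> no flip
Dir SE: first cell '.' (not opp) -> no flip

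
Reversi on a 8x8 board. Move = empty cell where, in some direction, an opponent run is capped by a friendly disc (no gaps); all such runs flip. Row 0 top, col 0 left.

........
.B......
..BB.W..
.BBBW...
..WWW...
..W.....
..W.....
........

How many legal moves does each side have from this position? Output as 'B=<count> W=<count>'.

-- B to move --
(1,4): no bracket -> illegal
(1,5): no bracket -> illegal
(1,6): no bracket -> illegal
(2,4): no bracket -> illegal
(2,6): no bracket -> illegal
(3,5): flips 1 -> legal
(3,6): no bracket -> illegal
(4,1): no bracket -> illegal
(4,5): flips 1 -> legal
(5,1): flips 1 -> legal
(5,3): flips 2 -> legal
(5,4): flips 1 -> legal
(5,5): flips 1 -> legal
(6,1): no bracket -> illegal
(6,3): no bracket -> illegal
(7,1): no bracket -> illegal
(7,2): flips 3 -> legal
(7,3): no bracket -> illegal
B mobility = 7
-- W to move --
(0,0): flips 3 -> legal
(0,1): no bracket -> illegal
(0,2): no bracket -> illegal
(1,0): no bracket -> illegal
(1,2): flips 3 -> legal
(1,3): flips 2 -> legal
(1,4): no bracket -> illegal
(2,0): flips 1 -> legal
(2,1): flips 1 -> legal
(2,4): flips 1 -> legal
(3,0): flips 3 -> legal
(4,0): no bracket -> illegal
(4,1): no bracket -> illegal
W mobility = 7

Answer: B=7 W=7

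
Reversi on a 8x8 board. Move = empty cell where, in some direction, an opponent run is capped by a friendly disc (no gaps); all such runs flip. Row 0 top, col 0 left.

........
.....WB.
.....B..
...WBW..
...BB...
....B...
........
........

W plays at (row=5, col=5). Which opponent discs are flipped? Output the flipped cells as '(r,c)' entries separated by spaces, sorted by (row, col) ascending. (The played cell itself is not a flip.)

Dir NW: opp run (4,4) capped by W -> flip
Dir N: first cell '.' (not opp) -> no flip
Dir NE: first cell '.' (not opp) -> no flip
Dir W: opp run (5,4), next='.' -> no flip
Dir E: first cell '.' (not opp) -> no flip
Dir SW: first cell '.' (not opp) -> no flip
Dir S: first cell '.' (not opp) -> no flip
Dir SE: first cell '.' (not opp) -> no flip

Answer: (4,4)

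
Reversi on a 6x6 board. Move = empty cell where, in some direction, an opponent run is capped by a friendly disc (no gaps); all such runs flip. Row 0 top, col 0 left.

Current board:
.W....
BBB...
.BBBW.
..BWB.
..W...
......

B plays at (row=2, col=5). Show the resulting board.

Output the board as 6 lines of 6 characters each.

Place B at (2,5); scan 8 dirs for brackets.
Dir NW: first cell '.' (not opp) -> no flip
Dir N: first cell '.' (not opp) -> no flip
Dir NE: edge -> no flip
Dir W: opp run (2,4) capped by B -> flip
Dir E: edge -> no flip
Dir SW: first cell 'B' (not opp) -> no flip
Dir S: first cell '.' (not opp) -> no flip
Dir SE: edge -> no flip
All flips: (2,4)

Answer: .W....
BBB...
.BBBBB
..BWB.
..W...
......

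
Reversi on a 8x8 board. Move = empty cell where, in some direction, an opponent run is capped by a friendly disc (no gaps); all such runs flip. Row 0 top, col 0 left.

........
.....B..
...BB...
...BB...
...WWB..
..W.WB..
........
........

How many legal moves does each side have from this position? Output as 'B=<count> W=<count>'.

-- B to move --
(3,2): no bracket -> illegal
(3,5): no bracket -> illegal
(4,1): no bracket -> illegal
(4,2): flips 2 -> legal
(5,1): no bracket -> illegal
(5,3): flips 2 -> legal
(6,1): flips 2 -> legal
(6,2): no bracket -> illegal
(6,3): flips 1 -> legal
(6,4): flips 2 -> legal
(6,5): no bracket -> illegal
B mobility = 5
-- W to move --
(0,4): no bracket -> illegal
(0,5): no bracket -> illegal
(0,6): no bracket -> illegal
(1,2): no bracket -> illegal
(1,3): flips 2 -> legal
(1,4): flips 2 -> legal
(1,6): no bracket -> illegal
(2,2): flips 1 -> legal
(2,5): flips 1 -> legal
(2,6): no bracket -> illegal
(3,2): no bracket -> illegal
(3,5): no bracket -> illegal
(3,6): flips 1 -> legal
(4,2): no bracket -> illegal
(4,6): flips 1 -> legal
(5,6): flips 1 -> legal
(6,4): no bracket -> illegal
(6,5): no bracket -> illegal
(6,6): flips 1 -> legal
W mobility = 8

Answer: B=5 W=8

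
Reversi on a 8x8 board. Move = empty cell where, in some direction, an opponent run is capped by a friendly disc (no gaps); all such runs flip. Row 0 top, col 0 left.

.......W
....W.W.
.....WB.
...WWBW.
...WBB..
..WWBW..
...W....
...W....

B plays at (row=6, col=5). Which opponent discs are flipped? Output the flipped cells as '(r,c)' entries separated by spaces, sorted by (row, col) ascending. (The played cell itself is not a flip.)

Answer: (5,5)

Derivation:
Dir NW: first cell 'B' (not opp) -> no flip
Dir N: opp run (5,5) capped by B -> flip
Dir NE: first cell '.' (not opp) -> no flip
Dir W: first cell '.' (not opp) -> no flip
Dir E: first cell '.' (not opp) -> no flip
Dir SW: first cell '.' (not opp) -> no flip
Dir S: first cell '.' (not opp) -> no flip
Dir SE: first cell '.' (not opp) -> no flip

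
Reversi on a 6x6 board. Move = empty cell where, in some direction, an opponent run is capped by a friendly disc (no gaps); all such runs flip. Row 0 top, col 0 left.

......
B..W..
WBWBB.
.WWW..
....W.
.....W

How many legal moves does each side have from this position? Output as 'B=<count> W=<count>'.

-- B to move --
(0,2): flips 1 -> legal
(0,3): flips 1 -> legal
(0,4): no bracket -> illegal
(1,1): no bracket -> illegal
(1,2): no bracket -> illegal
(1,4): no bracket -> illegal
(3,0): flips 1 -> legal
(3,4): no bracket -> illegal
(3,5): no bracket -> illegal
(4,0): no bracket -> illegal
(4,1): flips 2 -> legal
(4,2): flips 1 -> legal
(4,3): flips 2 -> legal
(4,5): no bracket -> illegal
(5,3): no bracket -> illegal
(5,4): no bracket -> illegal
B mobility = 6
-- W to move --
(0,0): flips 1 -> legal
(0,1): no bracket -> illegal
(1,1): flips 1 -> legal
(1,2): no bracket -> illegal
(1,4): flips 1 -> legal
(1,5): flips 1 -> legal
(2,5): flips 2 -> legal
(3,0): no bracket -> illegal
(3,4): no bracket -> illegal
(3,5): flips 1 -> legal
W mobility = 6

Answer: B=6 W=6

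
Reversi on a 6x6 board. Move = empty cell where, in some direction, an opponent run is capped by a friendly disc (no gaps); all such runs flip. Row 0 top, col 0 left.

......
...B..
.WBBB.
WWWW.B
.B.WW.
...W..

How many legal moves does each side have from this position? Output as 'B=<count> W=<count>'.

-- B to move --
(1,0): no bracket -> illegal
(1,1): flips 2 -> legal
(1,2): no bracket -> illegal
(2,0): flips 1 -> legal
(3,4): no bracket -> illegal
(4,0): flips 1 -> legal
(4,2): flips 2 -> legal
(4,5): no bracket -> illegal
(5,2): no bracket -> illegal
(5,4): no bracket -> illegal
(5,5): flips 2 -> legal
B mobility = 5
-- W to move --
(0,2): no bracket -> illegal
(0,3): flips 2 -> legal
(0,4): flips 2 -> legal
(1,1): flips 1 -> legal
(1,2): flips 1 -> legal
(1,4): flips 1 -> legal
(1,5): flips 1 -> legal
(2,5): flips 3 -> legal
(3,4): no bracket -> illegal
(4,0): no bracket -> illegal
(4,2): no bracket -> illegal
(4,5): no bracket -> illegal
(5,0): flips 1 -> legal
(5,1): flips 1 -> legal
(5,2): flips 1 -> legal
W mobility = 10

Answer: B=5 W=10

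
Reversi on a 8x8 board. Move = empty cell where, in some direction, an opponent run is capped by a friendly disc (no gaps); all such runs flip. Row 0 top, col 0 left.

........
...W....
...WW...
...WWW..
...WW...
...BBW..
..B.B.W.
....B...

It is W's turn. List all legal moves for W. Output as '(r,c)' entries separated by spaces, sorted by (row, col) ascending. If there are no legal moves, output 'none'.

Answer: (5,2) (6,3) (6,5) (7,1) (7,3)

Derivation:
(4,2): no bracket -> illegal
(4,5): no bracket -> illegal
(5,1): no bracket -> illegal
(5,2): flips 2 -> legal
(6,1): no bracket -> illegal
(6,3): flips 1 -> legal
(6,5): flips 1 -> legal
(7,1): flips 2 -> legal
(7,2): no bracket -> illegal
(7,3): flips 1 -> legal
(7,5): no bracket -> illegal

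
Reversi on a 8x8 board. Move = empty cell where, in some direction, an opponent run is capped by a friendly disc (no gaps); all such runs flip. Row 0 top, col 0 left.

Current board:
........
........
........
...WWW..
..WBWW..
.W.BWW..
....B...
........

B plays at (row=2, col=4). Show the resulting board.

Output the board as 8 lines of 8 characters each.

Place B at (2,4); scan 8 dirs for brackets.
Dir NW: first cell '.' (not opp) -> no flip
Dir N: first cell '.' (not opp) -> no flip
Dir NE: first cell '.' (not opp) -> no flip
Dir W: first cell '.' (not opp) -> no flip
Dir E: first cell '.' (not opp) -> no flip
Dir SW: opp run (3,3) (4,2) (5,1), next='.' -> no flip
Dir S: opp run (3,4) (4,4) (5,4) capped by B -> flip
Dir SE: opp run (3,5), next='.' -> no flip
All flips: (3,4) (4,4) (5,4)

Answer: ........
........
....B...
...WBW..
..WBBW..
.W.BBW..
....B...
........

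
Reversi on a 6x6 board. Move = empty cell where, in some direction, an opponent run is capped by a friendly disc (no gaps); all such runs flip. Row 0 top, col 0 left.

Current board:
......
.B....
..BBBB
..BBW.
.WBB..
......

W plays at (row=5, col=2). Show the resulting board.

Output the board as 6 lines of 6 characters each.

Place W at (5,2); scan 8 dirs for brackets.
Dir NW: first cell 'W' (not opp) -> no flip
Dir N: opp run (4,2) (3,2) (2,2), next='.' -> no flip
Dir NE: opp run (4,3) capped by W -> flip
Dir W: first cell '.' (not opp) -> no flip
Dir E: first cell '.' (not opp) -> no flip
Dir SW: edge -> no flip
Dir S: edge -> no flip
Dir SE: edge -> no flip
All flips: (4,3)

Answer: ......
.B....
..BBBB
..BBW.
.WBW..
..W...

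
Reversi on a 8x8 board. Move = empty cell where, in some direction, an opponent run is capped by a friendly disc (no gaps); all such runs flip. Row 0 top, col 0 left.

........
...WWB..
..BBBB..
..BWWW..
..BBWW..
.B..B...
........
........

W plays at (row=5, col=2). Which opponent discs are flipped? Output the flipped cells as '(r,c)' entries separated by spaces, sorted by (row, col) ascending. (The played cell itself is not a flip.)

Answer: (4,3)

Derivation:
Dir NW: first cell '.' (not opp) -> no flip
Dir N: opp run (4,2) (3,2) (2,2), next='.' -> no flip
Dir NE: opp run (4,3) capped by W -> flip
Dir W: opp run (5,1), next='.' -> no flip
Dir E: first cell '.' (not opp) -> no flip
Dir SW: first cell '.' (not opp) -> no flip
Dir S: first cell '.' (not opp) -> no flip
Dir SE: first cell '.' (not opp) -> no flip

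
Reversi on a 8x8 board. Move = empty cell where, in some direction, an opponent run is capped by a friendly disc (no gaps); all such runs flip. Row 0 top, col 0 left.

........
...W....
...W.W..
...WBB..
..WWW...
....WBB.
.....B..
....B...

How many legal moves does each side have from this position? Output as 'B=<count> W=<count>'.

-- B to move --
(0,2): no bracket -> illegal
(0,3): no bracket -> illegal
(0,4): no bracket -> illegal
(1,2): flips 1 -> legal
(1,4): no bracket -> illegal
(1,5): flips 1 -> legal
(1,6): flips 1 -> legal
(2,2): flips 2 -> legal
(2,4): no bracket -> illegal
(2,6): no bracket -> illegal
(3,1): no bracket -> illegal
(3,2): flips 3 -> legal
(3,6): no bracket -> illegal
(4,1): no bracket -> illegal
(4,5): no bracket -> illegal
(5,1): no bracket -> illegal
(5,2): flips 1 -> legal
(5,3): flips 2 -> legal
(6,3): no bracket -> illegal
(6,4): flips 2 -> legal
B mobility = 8
-- W to move --
(2,4): flips 1 -> legal
(2,6): flips 1 -> legal
(3,6): flips 2 -> legal
(4,5): flips 2 -> legal
(4,6): no bracket -> illegal
(4,7): no bracket -> illegal
(5,7): flips 2 -> legal
(6,3): no bracket -> illegal
(6,4): no bracket -> illegal
(6,6): flips 1 -> legal
(6,7): no bracket -> illegal
(7,3): no bracket -> illegal
(7,5): no bracket -> illegal
(7,6): flips 1 -> legal
W mobility = 7

Answer: B=8 W=7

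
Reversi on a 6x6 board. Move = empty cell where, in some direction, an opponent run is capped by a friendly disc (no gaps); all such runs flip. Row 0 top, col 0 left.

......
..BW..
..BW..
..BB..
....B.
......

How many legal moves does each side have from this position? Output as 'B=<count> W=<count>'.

-- B to move --
(0,2): no bracket -> illegal
(0,3): flips 2 -> legal
(0,4): flips 1 -> legal
(1,4): flips 2 -> legal
(2,4): flips 1 -> legal
(3,4): flips 1 -> legal
B mobility = 5
-- W to move --
(0,1): flips 1 -> legal
(0,2): no bracket -> illegal
(0,3): no bracket -> illegal
(1,1): flips 1 -> legal
(2,1): flips 1 -> legal
(2,4): no bracket -> illegal
(3,1): flips 1 -> legal
(3,4): no bracket -> illegal
(3,5): no bracket -> illegal
(4,1): flips 1 -> legal
(4,2): no bracket -> illegal
(4,3): flips 1 -> legal
(4,5): no bracket -> illegal
(5,3): no bracket -> illegal
(5,4): no bracket -> illegal
(5,5): no bracket -> illegal
W mobility = 6

Answer: B=5 W=6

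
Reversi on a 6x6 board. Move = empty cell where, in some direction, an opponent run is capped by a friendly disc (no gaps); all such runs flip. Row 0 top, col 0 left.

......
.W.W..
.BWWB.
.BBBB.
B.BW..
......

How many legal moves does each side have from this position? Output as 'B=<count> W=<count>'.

-- B to move --
(0,0): flips 2 -> legal
(0,1): flips 1 -> legal
(0,2): flips 1 -> legal
(0,3): flips 2 -> legal
(0,4): flips 2 -> legal
(1,0): no bracket -> illegal
(1,2): flips 2 -> legal
(1,4): flips 1 -> legal
(2,0): no bracket -> illegal
(4,4): flips 1 -> legal
(5,2): flips 1 -> legal
(5,3): flips 1 -> legal
(5,4): flips 1 -> legal
B mobility = 11
-- W to move --
(1,0): flips 2 -> legal
(1,2): no bracket -> illegal
(1,4): no bracket -> illegal
(1,5): no bracket -> illegal
(2,0): flips 1 -> legal
(2,5): flips 2 -> legal
(3,0): no bracket -> illegal
(3,5): flips 1 -> legal
(4,1): flips 4 -> legal
(4,4): flips 1 -> legal
(4,5): flips 1 -> legal
(5,0): no bracket -> illegal
(5,1): no bracket -> illegal
(5,2): flips 2 -> legal
(5,3): no bracket -> illegal
W mobility = 8

Answer: B=11 W=8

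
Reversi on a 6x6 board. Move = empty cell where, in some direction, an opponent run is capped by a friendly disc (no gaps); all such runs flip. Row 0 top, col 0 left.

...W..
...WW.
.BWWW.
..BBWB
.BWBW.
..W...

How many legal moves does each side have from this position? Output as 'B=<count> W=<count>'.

-- B to move --
(0,2): flips 2 -> legal
(0,4): no bracket -> illegal
(0,5): flips 2 -> legal
(1,1): flips 1 -> legal
(1,2): flips 1 -> legal
(1,5): flips 1 -> legal
(2,5): flips 4 -> legal
(3,1): no bracket -> illegal
(4,5): flips 1 -> legal
(5,1): flips 1 -> legal
(5,3): flips 1 -> legal
(5,4): no bracket -> illegal
(5,5): flips 1 -> legal
B mobility = 10
-- W to move --
(1,0): no bracket -> illegal
(1,1): no bracket -> illegal
(1,2): no bracket -> illegal
(2,0): flips 1 -> legal
(2,5): no bracket -> illegal
(3,0): flips 1 -> legal
(3,1): flips 2 -> legal
(4,0): flips 1 -> legal
(4,5): no bracket -> illegal
(5,0): flips 2 -> legal
(5,1): no bracket -> illegal
(5,3): flips 2 -> legal
(5,4): no bracket -> illegal
W mobility = 6

Answer: B=10 W=6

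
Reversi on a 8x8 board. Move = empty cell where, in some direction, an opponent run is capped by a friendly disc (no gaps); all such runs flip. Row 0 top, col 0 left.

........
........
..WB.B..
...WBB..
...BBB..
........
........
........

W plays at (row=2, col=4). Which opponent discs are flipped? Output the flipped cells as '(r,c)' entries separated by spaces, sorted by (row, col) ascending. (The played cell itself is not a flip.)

Answer: (2,3)

Derivation:
Dir NW: first cell '.' (not opp) -> no flip
Dir N: first cell '.' (not opp) -> no flip
Dir NE: first cell '.' (not opp) -> no flip
Dir W: opp run (2,3) capped by W -> flip
Dir E: opp run (2,5), next='.' -> no flip
Dir SW: first cell 'W' (not opp) -> no flip
Dir S: opp run (3,4) (4,4), next='.' -> no flip
Dir SE: opp run (3,5), next='.' -> no flip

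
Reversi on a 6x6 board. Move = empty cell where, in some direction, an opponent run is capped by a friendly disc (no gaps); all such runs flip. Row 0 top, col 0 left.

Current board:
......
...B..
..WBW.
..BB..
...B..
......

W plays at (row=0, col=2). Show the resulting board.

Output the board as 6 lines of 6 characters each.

Answer: ..W...
...W..
..WBW.
..BB..
...B..
......

Derivation:
Place W at (0,2); scan 8 dirs for brackets.
Dir NW: edge -> no flip
Dir N: edge -> no flip
Dir NE: edge -> no flip
Dir W: first cell '.' (not opp) -> no flip
Dir E: first cell '.' (not opp) -> no flip
Dir SW: first cell '.' (not opp) -> no flip
Dir S: first cell '.' (not opp) -> no flip
Dir SE: opp run (1,3) capped by W -> flip
All flips: (1,3)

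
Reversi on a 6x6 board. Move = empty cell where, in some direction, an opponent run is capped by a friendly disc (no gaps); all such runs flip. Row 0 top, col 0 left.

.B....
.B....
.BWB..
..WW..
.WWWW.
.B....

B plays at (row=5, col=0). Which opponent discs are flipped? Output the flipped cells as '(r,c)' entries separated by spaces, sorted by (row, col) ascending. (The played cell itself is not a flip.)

Answer: (3,2) (4,1)

Derivation:
Dir NW: edge -> no flip
Dir N: first cell '.' (not opp) -> no flip
Dir NE: opp run (4,1) (3,2) capped by B -> flip
Dir W: edge -> no flip
Dir E: first cell 'B' (not opp) -> no flip
Dir SW: edge -> no flip
Dir S: edge -> no flip
Dir SE: edge -> no flip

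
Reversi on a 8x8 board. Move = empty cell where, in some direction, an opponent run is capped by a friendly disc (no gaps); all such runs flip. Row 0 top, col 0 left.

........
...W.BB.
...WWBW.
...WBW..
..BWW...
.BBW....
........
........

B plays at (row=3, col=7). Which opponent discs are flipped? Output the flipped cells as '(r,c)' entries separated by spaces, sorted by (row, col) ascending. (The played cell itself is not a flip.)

Dir NW: opp run (2,6) capped by B -> flip
Dir N: first cell '.' (not opp) -> no flip
Dir NE: edge -> no flip
Dir W: first cell '.' (not opp) -> no flip
Dir E: edge -> no flip
Dir SW: first cell '.' (not opp) -> no flip
Dir S: first cell '.' (not opp) -> no flip
Dir SE: edge -> no flip

Answer: (2,6)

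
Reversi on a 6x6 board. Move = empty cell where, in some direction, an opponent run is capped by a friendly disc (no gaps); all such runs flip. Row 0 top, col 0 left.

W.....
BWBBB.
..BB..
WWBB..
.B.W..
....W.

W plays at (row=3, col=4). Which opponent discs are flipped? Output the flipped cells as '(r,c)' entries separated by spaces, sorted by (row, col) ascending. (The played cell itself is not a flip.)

Answer: (3,2) (3,3)

Derivation:
Dir NW: opp run (2,3) (1,2), next='.' -> no flip
Dir N: first cell '.' (not opp) -> no flip
Dir NE: first cell '.' (not opp) -> no flip
Dir W: opp run (3,3) (3,2) capped by W -> flip
Dir E: first cell '.' (not opp) -> no flip
Dir SW: first cell 'W' (not opp) -> no flip
Dir S: first cell '.' (not opp) -> no flip
Dir SE: first cell '.' (not opp) -> no flip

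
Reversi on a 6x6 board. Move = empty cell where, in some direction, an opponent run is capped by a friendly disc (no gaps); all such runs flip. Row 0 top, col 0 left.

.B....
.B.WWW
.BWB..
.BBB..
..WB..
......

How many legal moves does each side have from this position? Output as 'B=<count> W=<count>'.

-- B to move --
(0,2): no bracket -> illegal
(0,3): flips 1 -> legal
(0,4): flips 2 -> legal
(0,5): flips 1 -> legal
(1,2): flips 1 -> legal
(2,4): no bracket -> illegal
(2,5): no bracket -> illegal
(4,1): flips 1 -> legal
(5,1): flips 1 -> legal
(5,2): flips 1 -> legal
(5,3): flips 1 -> legal
B mobility = 8
-- W to move --
(0,0): flips 1 -> legal
(0,2): no bracket -> illegal
(1,0): no bracket -> illegal
(1,2): no bracket -> illegal
(2,0): flips 2 -> legal
(2,4): flips 2 -> legal
(3,0): no bracket -> illegal
(3,4): no bracket -> illegal
(4,0): flips 1 -> legal
(4,1): flips 2 -> legal
(4,4): flips 2 -> legal
(5,2): no bracket -> illegal
(5,3): flips 3 -> legal
(5,4): no bracket -> illegal
W mobility = 7

Answer: B=8 W=7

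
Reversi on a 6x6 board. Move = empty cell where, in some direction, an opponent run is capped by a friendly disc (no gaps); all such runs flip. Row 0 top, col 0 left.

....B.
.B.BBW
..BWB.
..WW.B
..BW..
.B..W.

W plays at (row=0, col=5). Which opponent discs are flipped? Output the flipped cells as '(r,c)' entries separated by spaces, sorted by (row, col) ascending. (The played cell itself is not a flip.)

Dir NW: edge -> no flip
Dir N: edge -> no flip
Dir NE: edge -> no flip
Dir W: opp run (0,4), next='.' -> no flip
Dir E: edge -> no flip
Dir SW: opp run (1,4) capped by W -> flip
Dir S: first cell 'W' (not opp) -> no flip
Dir SE: edge -> no flip

Answer: (1,4)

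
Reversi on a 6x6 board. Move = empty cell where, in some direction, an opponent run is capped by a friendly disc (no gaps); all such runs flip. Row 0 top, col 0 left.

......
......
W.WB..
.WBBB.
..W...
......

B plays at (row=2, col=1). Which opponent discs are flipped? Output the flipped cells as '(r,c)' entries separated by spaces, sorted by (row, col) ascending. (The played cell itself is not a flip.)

Answer: (2,2)

Derivation:
Dir NW: first cell '.' (not opp) -> no flip
Dir N: first cell '.' (not opp) -> no flip
Dir NE: first cell '.' (not opp) -> no flip
Dir W: opp run (2,0), next=edge -> no flip
Dir E: opp run (2,2) capped by B -> flip
Dir SW: first cell '.' (not opp) -> no flip
Dir S: opp run (3,1), next='.' -> no flip
Dir SE: first cell 'B' (not opp) -> no flip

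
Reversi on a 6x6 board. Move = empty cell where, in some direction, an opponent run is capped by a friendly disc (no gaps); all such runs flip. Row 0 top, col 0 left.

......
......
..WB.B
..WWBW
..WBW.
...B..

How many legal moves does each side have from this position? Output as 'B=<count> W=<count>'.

Answer: B=5 W=5

Derivation:
-- B to move --
(1,1): no bracket -> illegal
(1,2): no bracket -> illegal
(1,3): no bracket -> illegal
(2,1): flips 2 -> legal
(2,4): no bracket -> illegal
(3,1): flips 3 -> legal
(4,1): flips 2 -> legal
(4,5): flips 2 -> legal
(5,1): no bracket -> illegal
(5,2): no bracket -> illegal
(5,4): flips 1 -> legal
(5,5): no bracket -> illegal
B mobility = 5
-- W to move --
(1,2): no bracket -> illegal
(1,3): flips 1 -> legal
(1,4): flips 1 -> legal
(1,5): flips 1 -> legal
(2,4): flips 2 -> legal
(4,5): no bracket -> illegal
(5,2): no bracket -> illegal
(5,4): flips 1 -> legal
W mobility = 5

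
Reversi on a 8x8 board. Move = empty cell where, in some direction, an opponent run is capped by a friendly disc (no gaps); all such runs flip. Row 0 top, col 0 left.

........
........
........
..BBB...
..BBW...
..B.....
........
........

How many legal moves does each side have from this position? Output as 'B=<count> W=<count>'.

Answer: B=3 W=3

Derivation:
-- B to move --
(3,5): no bracket -> illegal
(4,5): flips 1 -> legal
(5,3): no bracket -> illegal
(5,4): flips 1 -> legal
(5,5): flips 1 -> legal
B mobility = 3
-- W to move --
(2,1): no bracket -> illegal
(2,2): flips 1 -> legal
(2,3): no bracket -> illegal
(2,4): flips 1 -> legal
(2,5): no bracket -> illegal
(3,1): no bracket -> illegal
(3,5): no bracket -> illegal
(4,1): flips 2 -> legal
(4,5): no bracket -> illegal
(5,1): no bracket -> illegal
(5,3): no bracket -> illegal
(5,4): no bracket -> illegal
(6,1): no bracket -> illegal
(6,2): no bracket -> illegal
(6,3): no bracket -> illegal
W mobility = 3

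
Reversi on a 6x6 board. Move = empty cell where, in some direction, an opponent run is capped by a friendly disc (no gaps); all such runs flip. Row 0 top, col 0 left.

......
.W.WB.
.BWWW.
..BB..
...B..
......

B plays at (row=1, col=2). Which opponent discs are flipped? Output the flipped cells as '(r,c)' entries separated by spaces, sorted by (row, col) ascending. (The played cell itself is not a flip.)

Dir NW: first cell '.' (not opp) -> no flip
Dir N: first cell '.' (not opp) -> no flip
Dir NE: first cell '.' (not opp) -> no flip
Dir W: opp run (1,1), next='.' -> no flip
Dir E: opp run (1,3) capped by B -> flip
Dir SW: first cell 'B' (not opp) -> no flip
Dir S: opp run (2,2) capped by B -> flip
Dir SE: opp run (2,3), next='.' -> no flip

Answer: (1,3) (2,2)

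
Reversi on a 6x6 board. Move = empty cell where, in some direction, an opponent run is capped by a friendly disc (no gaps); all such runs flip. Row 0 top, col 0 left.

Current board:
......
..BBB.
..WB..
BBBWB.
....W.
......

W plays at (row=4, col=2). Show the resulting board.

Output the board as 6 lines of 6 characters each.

Answer: ......
..BBB.
..WB..
BBWWB.
..W.W.
......

Derivation:
Place W at (4,2); scan 8 dirs for brackets.
Dir NW: opp run (3,1), next='.' -> no flip
Dir N: opp run (3,2) capped by W -> flip
Dir NE: first cell 'W' (not opp) -> no flip
Dir W: first cell '.' (not opp) -> no flip
Dir E: first cell '.' (not opp) -> no flip
Dir SW: first cell '.' (not opp) -> no flip
Dir S: first cell '.' (not opp) -> no flip
Dir SE: first cell '.' (not opp) -> no flip
All flips: (3,2)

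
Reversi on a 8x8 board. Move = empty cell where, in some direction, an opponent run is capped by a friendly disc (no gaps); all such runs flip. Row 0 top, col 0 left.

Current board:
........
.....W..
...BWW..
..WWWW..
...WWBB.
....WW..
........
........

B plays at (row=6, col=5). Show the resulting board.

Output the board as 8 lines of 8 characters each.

Answer: ........
.....W..
...BWW..
..WWWW..
...WWBB.
....WB..
.....B..
........

Derivation:
Place B at (6,5); scan 8 dirs for brackets.
Dir NW: opp run (5,4) (4,3) (3,2), next='.' -> no flip
Dir N: opp run (5,5) capped by B -> flip
Dir NE: first cell '.' (not opp) -> no flip
Dir W: first cell '.' (not opp) -> no flip
Dir E: first cell '.' (not opp) -> no flip
Dir SW: first cell '.' (not opp) -> no flip
Dir S: first cell '.' (not opp) -> no flip
Dir SE: first cell '.' (not opp) -> no flip
All flips: (5,5)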